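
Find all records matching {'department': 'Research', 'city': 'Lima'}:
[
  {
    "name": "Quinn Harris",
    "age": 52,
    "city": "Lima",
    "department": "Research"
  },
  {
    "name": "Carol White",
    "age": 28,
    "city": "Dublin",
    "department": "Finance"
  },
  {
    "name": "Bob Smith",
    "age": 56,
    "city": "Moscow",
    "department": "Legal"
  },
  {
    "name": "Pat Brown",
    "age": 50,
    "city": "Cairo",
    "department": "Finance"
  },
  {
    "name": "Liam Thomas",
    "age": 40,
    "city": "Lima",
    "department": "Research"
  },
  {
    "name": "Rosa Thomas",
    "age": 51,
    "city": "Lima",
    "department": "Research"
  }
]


Search criteria: {'department': 'Research', 'city': 'Lima'}

Checking 6 records:
  Quinn Harris: {department: Research, city: Lima} <-- MATCH
  Carol White: {department: Finance, city: Dublin}
  Bob Smith: {department: Legal, city: Moscow}
  Pat Brown: {department: Finance, city: Cairo}
  Liam Thomas: {department: Research, city: Lima} <-- MATCH
  Rosa Thomas: {department: Research, city: Lima} <-- MATCH

Matches: ["Quinn Harris", "Liam Thomas", "Rosa Thomas"]

["Quinn Harris", "Liam Thomas", "Rosa Thomas"]


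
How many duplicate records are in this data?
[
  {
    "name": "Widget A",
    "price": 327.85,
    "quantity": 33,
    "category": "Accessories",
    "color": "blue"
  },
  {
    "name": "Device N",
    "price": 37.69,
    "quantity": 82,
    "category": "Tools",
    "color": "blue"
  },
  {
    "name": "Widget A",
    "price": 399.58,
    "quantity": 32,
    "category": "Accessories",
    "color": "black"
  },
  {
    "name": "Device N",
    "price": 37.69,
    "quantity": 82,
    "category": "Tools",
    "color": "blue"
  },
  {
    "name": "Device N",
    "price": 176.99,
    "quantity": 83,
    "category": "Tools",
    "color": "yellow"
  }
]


Checking 5 records for duplicates:

  Row 1: Widget A ($327.85, qty 33)
  Row 2: Device N ($37.69, qty 82)
  Row 3: Widget A ($399.58, qty 32)
  Row 4: Device N ($37.69, qty 82) <-- DUPLICATE
  Row 5: Device N ($176.99, qty 83)

Duplicates found: 1
Unique records: 4

1 duplicates, 4 unique


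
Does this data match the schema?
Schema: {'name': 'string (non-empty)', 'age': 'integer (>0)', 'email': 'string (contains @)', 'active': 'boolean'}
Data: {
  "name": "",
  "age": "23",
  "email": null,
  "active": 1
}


Validating each field against schema:
  name: FAIL ("" is an empty string)
  age: FAIL ("23" is not an integer)
  email: FAIL (null is not a string)
  active: FAIL (1 is not a boolean)

Result: INVALID (4 errors: name, age, email, active)

INVALID (4 errors: name, age, email, active)


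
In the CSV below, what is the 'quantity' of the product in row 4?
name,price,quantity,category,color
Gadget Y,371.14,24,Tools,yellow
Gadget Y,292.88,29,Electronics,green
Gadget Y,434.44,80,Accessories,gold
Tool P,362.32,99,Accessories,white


Query: Row 4 ('Tool P'), column 'quantity'
Value: 99

99


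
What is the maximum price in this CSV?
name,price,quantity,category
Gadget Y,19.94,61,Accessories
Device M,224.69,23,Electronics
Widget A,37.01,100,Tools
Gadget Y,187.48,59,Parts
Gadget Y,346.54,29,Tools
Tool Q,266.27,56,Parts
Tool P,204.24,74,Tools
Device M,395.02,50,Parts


Computing maximum price:
Values: [19.94, 224.69, 37.01, 187.48, 346.54, 266.27, 204.24, 395.02]
Max = 395.02

395.02


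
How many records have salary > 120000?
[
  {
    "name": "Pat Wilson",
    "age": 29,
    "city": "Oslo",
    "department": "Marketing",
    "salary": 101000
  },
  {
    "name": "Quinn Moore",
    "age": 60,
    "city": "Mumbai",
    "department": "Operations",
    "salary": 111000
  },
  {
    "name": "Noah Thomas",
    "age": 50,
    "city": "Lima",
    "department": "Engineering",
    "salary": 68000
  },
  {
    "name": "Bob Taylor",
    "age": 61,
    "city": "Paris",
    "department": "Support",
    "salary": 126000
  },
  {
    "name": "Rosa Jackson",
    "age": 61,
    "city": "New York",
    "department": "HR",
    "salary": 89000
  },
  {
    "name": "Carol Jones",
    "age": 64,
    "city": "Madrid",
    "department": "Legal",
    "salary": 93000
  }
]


Data: 6 records
Condition: salary > 120000

Checking each record:
  Pat Wilson: 101000
  Quinn Moore: 111000
  Noah Thomas: 68000
  Bob Taylor: 126000 MATCH
  Rosa Jackson: 89000
  Carol Jones: 93000

Count: 1

1


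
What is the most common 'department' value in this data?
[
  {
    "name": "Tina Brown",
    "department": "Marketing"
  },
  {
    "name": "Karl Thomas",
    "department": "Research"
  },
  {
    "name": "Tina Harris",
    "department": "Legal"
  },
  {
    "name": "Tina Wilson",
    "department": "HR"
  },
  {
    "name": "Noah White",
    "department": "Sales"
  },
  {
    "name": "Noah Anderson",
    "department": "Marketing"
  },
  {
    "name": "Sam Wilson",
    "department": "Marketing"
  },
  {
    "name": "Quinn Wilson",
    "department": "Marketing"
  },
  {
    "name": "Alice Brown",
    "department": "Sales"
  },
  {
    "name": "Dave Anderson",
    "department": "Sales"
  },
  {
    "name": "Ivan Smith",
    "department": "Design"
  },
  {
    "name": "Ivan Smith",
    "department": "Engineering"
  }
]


Counting 'department' values across 12 records:

  Marketing: 4 ####
  Sales: 3 ###
  Research: 1 #
  Legal: 1 #
  HR: 1 #
  Design: 1 #
  Engineering: 1 #

Most common: Marketing (4 times)

Marketing (4 times)


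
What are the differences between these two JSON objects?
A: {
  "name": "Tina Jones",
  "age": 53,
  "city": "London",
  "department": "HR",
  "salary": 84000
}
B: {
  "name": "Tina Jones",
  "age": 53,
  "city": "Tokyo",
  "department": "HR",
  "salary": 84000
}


Comparing each field (in key order):
  name: same
  age: same
  city: DIFFERENT
  department: same
  salary: same
Differences:
  city: London -> Tokyo

1 field(s) changed

1 change: city


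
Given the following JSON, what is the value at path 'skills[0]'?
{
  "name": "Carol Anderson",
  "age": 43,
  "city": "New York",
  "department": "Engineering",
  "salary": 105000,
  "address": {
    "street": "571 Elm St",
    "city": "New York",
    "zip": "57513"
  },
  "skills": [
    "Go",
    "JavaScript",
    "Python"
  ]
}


Query: skills[0]
Path: skills -> first element
Value: Go

Go


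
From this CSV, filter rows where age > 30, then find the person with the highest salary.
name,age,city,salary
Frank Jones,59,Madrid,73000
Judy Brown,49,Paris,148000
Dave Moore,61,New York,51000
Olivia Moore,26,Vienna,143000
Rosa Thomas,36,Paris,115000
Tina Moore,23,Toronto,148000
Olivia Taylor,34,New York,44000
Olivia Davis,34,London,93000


Filter: age > 30
Sort by: salary (descending)

Filtered records (6):
  Judy Brown, age 49, salary $148000
  Rosa Thomas, age 36, salary $115000
  Olivia Davis, age 34, salary $93000
  Frank Jones, age 59, salary $73000
  Dave Moore, age 61, salary $51000
  Olivia Taylor, age 34, salary $44000

Highest salary: Judy Brown ($148000)

Judy Brown


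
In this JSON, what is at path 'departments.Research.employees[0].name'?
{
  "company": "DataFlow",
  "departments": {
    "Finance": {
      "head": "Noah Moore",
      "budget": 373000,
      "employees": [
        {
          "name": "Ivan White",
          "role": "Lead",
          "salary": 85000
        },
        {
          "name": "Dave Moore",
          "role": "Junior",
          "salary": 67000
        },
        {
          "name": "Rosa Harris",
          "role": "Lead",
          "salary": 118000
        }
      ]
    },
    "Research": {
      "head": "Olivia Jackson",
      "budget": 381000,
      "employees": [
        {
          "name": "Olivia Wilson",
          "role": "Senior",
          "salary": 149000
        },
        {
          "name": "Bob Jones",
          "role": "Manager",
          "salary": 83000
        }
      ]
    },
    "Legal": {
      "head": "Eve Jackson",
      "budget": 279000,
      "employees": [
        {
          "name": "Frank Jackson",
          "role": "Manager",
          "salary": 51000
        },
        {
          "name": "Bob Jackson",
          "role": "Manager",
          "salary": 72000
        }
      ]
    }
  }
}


Path: departments.Research.employees[0].name

Navigate:
  -> departments
  -> Research
  -> employees[0].name = 'Olivia Wilson'

Olivia Wilson


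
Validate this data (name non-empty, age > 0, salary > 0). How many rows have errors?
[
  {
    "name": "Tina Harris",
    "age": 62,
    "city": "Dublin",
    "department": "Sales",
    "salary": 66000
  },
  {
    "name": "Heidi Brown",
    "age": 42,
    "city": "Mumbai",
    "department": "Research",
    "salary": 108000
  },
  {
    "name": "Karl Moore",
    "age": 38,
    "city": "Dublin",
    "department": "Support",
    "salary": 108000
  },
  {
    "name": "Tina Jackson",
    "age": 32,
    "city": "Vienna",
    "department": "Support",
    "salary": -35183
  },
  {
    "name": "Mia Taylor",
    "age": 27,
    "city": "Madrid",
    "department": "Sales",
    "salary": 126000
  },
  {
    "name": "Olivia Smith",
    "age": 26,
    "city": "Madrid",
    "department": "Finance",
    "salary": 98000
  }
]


Validating 6 records:
Rules: name non-empty, age > 0, salary > 0

  Row 1 (Tina Harris): OK
  Row 2 (Heidi Brown): OK
  Row 3 (Karl Moore): OK
  Row 4 (Tina Jackson): negative salary: -35183
  Row 5 (Mia Taylor): OK
  Row 6 (Olivia Smith): OK

Total errors: 1

1 errors


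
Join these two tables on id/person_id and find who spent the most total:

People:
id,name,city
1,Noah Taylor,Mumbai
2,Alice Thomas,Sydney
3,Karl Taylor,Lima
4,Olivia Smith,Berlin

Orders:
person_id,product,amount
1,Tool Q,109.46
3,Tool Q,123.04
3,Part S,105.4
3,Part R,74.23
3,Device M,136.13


Join on: people.id = orders.person_id

Joined rows:
  Noah Taylor (Mumbai) bought Tool Q for $109.46
  Karl Taylor (Lima) bought Tool Q for $123.04
  Karl Taylor (Lima) bought Part S for $105.4
  Karl Taylor (Lima) bought Part R for $74.23
  Karl Taylor (Lima) bought Device M for $136.13

Total per person:
  Karl Taylor: $438.80
  Noah Taylor: $109.46

Top spender: Karl Taylor ($438.80)

Karl Taylor ($438.80)


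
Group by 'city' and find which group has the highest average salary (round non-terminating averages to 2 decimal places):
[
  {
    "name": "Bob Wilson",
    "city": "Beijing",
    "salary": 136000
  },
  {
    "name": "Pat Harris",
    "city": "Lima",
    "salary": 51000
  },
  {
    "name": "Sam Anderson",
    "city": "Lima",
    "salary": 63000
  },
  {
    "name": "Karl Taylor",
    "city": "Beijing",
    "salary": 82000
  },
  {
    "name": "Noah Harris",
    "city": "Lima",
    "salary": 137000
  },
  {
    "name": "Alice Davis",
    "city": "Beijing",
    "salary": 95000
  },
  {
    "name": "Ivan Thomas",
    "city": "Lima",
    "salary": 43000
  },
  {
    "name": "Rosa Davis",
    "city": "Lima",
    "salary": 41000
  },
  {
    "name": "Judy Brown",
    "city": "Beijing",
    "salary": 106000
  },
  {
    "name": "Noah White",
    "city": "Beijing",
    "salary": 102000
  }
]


Group by: city

Groups:
  Beijing: 5 people, avg salary = 521000/5 = $104200
  Lima: 5 people, avg salary = 335000/5 = $67000

Highest average salary: Beijing ($104200)

Beijing ($104200)


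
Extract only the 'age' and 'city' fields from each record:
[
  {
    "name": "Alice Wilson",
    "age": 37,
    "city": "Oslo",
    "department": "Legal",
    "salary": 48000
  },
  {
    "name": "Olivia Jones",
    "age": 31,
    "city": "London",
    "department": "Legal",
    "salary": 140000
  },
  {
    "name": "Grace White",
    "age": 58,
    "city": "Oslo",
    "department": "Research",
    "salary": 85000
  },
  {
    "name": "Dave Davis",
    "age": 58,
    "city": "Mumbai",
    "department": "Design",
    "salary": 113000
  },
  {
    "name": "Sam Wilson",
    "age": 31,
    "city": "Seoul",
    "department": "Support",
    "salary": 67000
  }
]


Original: 5 records with fields: name, age, city, department, salary
Keep: ['age', 'city']
Drop: ['name', 'department', 'salary']
Result: 5 records, 2 fields each

[
  {
    "age": 37,
    "city": "Oslo"
  },
  {
    "age": 31,
    "city": "London"
  },
  {
    "age": 58,
    "city": "Oslo"
  },
  {
    "age": 58,
    "city": "Mumbai"
  },
  {
    "age": 31,
    "city": "Seoul"
  }
]


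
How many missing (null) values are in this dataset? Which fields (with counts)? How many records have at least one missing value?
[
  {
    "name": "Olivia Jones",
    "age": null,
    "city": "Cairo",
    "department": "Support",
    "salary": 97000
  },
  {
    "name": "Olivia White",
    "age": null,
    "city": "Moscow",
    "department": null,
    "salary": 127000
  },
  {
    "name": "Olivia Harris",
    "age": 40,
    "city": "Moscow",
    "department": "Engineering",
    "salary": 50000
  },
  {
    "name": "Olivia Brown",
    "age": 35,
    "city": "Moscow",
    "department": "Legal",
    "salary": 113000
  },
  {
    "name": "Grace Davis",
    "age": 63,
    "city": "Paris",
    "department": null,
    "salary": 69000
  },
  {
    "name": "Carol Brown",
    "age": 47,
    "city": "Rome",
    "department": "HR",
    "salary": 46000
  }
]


Checking for missing (null) values in 6 records:

  Olivia Jones: age
  Olivia White: age, department
  Olivia Harris: complete
  Olivia Brown: complete
  Grace Davis: department
  Carol Brown: complete

Per field:
  name: 0 missing
  age: 2 missing
  city: 0 missing
  department: 2 missing
  salary: 0 missing

Total missing values: 4
Records with any missing: 3

4 missing values (age: 2, department: 2); 3 incomplete records


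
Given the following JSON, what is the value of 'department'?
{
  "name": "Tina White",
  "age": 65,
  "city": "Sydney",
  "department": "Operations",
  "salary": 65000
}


Looking up field 'department'
Value: Operations

Operations


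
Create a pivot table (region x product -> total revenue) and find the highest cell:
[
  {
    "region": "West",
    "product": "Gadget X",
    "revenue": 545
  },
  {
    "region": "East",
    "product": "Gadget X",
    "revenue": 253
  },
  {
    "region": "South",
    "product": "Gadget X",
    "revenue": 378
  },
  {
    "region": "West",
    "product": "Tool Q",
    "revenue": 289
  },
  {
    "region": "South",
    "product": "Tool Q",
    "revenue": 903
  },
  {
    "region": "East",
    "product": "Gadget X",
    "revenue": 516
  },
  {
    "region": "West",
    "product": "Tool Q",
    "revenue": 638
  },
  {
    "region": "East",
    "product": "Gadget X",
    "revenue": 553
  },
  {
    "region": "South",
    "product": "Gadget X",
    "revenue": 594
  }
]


Pivot: region (rows) x product (columns) -> total revenue

     Gadget X      Tool Q      
East          1322             0  
South          972           903  
West           545           927  

Highest: East / Gadget X = $1322

East / Gadget X = $1322


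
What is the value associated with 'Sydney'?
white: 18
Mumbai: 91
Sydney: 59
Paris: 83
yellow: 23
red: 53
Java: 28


Looking up key 'Sydney'
Value: 59

59


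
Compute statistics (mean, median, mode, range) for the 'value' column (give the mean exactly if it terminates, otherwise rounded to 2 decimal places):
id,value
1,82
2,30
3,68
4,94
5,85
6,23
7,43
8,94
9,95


Data: [82, 30, 68, 94, 85, 23, 43, 94, 95]
Count: 9
Sum: 614
Mean: 614/9 ≈ 68.22 (rounded to 2 decimal places)
Sorted: [23, 30, 43, 68, 82, 85, 94, 94, 95]
Median: 82.0
Mode: 94 (2 times)
Range: 95 - 23 = 72
Min: 23, Max: 95

mean≈68.22, median=82.0, mode=94, range=72


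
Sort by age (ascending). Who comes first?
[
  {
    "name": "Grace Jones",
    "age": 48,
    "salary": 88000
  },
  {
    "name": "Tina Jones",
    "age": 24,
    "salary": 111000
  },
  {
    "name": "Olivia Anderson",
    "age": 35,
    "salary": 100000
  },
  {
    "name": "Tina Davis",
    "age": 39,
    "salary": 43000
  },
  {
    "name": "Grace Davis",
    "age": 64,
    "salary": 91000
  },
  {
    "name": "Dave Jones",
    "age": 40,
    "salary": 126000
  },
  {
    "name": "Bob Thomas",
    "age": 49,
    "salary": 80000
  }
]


Sort by: age (ascending)

Sorted order:
  1. Tina Jones (age = 24)
  2. Olivia Anderson (age = 35)
  3. Tina Davis (age = 39)
  4. Dave Jones (age = 40)
  5. Grace Jones (age = 48)
  6. Bob Thomas (age = 49)
  7. Grace Davis (age = 64)

First: Tina Jones

Tina Jones


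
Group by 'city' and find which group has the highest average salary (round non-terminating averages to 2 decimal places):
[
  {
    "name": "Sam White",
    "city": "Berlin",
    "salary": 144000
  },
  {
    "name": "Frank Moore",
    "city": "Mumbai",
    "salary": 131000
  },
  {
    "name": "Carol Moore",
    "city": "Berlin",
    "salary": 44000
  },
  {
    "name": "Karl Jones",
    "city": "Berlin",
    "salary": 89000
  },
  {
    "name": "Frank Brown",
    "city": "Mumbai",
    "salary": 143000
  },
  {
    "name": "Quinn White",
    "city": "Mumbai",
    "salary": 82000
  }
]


Group by: city

Groups:
  Berlin: 3 people, avg salary = 277000/3 ≈ $92333.33
  Mumbai: 3 people, avg salary = 356000/3 ≈ $118666.67

Highest average salary: Mumbai (≈$118666.67)

Mumbai (≈$118666.67)


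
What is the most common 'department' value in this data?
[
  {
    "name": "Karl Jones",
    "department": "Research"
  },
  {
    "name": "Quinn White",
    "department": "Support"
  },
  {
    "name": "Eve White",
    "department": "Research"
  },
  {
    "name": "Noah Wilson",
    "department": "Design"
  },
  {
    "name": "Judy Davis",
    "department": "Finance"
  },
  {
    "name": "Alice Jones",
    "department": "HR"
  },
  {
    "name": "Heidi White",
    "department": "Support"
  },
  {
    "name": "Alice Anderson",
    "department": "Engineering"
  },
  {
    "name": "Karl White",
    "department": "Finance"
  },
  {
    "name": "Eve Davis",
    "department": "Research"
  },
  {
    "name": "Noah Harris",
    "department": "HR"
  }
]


Counting 'department' values across 11 records:

  Research: 3 ###
  Support: 2 ##
  Finance: 2 ##
  HR: 2 ##
  Design: 1 #
  Engineering: 1 #

Most common: Research (3 times)

Research (3 times)


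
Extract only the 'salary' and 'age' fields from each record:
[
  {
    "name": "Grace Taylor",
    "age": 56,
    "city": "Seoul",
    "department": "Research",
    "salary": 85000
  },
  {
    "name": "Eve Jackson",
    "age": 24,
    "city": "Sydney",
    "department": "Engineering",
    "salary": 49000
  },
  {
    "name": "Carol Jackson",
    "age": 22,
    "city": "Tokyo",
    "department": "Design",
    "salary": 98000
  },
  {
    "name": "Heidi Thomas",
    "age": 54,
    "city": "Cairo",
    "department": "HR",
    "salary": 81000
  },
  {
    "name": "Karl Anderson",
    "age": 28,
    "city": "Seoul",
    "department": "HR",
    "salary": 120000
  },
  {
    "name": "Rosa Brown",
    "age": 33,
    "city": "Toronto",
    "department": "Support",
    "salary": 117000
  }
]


Original: 6 records with fields: name, age, city, department, salary
Keep: ['salary', 'age']
Drop: ['name', 'city', 'department']
Result: 6 records, 2 fields each

[
  {
    "salary": 85000,
    "age": 56
  },
  {
    "salary": 49000,
    "age": 24
  },
  {
    "salary": 98000,
    "age": 22
  },
  {
    "salary": 81000,
    "age": 54
  },
  {
    "salary": 120000,
    "age": 28
  },
  {
    "salary": 117000,
    "age": 33
  }
]


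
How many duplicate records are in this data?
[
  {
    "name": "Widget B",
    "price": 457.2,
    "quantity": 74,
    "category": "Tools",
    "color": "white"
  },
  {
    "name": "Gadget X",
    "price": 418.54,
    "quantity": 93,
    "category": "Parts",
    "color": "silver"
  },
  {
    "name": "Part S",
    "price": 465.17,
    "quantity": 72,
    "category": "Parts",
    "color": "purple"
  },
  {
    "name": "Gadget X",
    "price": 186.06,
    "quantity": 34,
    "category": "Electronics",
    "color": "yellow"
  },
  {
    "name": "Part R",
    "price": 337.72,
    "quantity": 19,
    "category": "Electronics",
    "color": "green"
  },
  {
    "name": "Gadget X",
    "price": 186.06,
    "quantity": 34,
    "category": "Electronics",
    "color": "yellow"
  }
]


Checking 6 records for duplicates:

  Row 1: Widget B ($457.2, qty 74)
  Row 2: Gadget X ($418.54, qty 93)
  Row 3: Part S ($465.17, qty 72)
  Row 4: Gadget X ($186.06, qty 34)
  Row 5: Part R ($337.72, qty 19)
  Row 6: Gadget X ($186.06, qty 34) <-- DUPLICATE

Duplicates found: 1
Unique records: 5

1 duplicates, 5 unique


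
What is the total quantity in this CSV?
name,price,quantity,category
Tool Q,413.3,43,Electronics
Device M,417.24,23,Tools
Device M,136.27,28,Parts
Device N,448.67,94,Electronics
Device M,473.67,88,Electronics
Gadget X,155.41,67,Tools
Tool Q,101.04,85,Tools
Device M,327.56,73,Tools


Computing total quantity:
Values: [43, 23, 28, 94, 88, 67, 85, 73]
Sum = 501

501


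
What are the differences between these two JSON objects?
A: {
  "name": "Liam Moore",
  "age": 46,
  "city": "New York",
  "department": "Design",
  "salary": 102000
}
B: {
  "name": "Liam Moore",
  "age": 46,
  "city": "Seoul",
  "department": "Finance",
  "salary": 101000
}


Comparing each field (in key order):
  name: same
  age: same
  city: DIFFERENT
  department: DIFFERENT
  salary: DIFFERENT
Differences:
  city: New York -> Seoul
  department: Design -> Finance
  salary: 102000 -> 101000

3 field(s) changed

3 changes: city, department, salary


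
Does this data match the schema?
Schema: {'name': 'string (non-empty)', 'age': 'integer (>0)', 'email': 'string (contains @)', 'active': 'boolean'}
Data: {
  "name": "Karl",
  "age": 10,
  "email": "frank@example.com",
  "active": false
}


Validating each field against schema:
  name: OK (non-empty string)
  age: OK (positive integer)
  email: OK (string with @)
  active: OK (boolean)

Result: VALID

VALID


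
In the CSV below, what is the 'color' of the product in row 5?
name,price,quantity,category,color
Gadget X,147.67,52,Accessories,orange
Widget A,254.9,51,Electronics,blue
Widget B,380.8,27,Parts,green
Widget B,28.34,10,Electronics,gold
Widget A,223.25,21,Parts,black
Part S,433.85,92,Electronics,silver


Query: Row 5 ('Widget A'), column 'color'
Value: black

black


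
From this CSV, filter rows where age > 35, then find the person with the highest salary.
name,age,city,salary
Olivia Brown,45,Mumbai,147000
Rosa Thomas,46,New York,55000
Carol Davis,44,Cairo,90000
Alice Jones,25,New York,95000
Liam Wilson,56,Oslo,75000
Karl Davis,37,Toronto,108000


Filter: age > 35
Sort by: salary (descending)

Filtered records (5):
  Olivia Brown, age 45, salary $147000
  Karl Davis, age 37, salary $108000
  Carol Davis, age 44, salary $90000
  Liam Wilson, age 56, salary $75000
  Rosa Thomas, age 46, salary $55000

Highest salary: Olivia Brown ($147000)

Olivia Brown


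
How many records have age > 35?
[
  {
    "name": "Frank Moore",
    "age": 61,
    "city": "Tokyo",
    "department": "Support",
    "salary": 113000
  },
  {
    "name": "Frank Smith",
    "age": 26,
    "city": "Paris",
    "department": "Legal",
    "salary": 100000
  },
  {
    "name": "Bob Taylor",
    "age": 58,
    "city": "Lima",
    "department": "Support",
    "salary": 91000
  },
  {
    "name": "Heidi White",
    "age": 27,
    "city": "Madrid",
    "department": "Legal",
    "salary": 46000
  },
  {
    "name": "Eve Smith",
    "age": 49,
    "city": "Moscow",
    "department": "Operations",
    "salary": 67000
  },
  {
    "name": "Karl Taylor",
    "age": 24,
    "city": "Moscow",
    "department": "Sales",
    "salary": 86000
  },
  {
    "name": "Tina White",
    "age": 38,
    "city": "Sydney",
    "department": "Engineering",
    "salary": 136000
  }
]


Data: 7 records
Condition: age > 35

Checking each record:
  Frank Moore: 61 MATCH
  Frank Smith: 26
  Bob Taylor: 58 MATCH
  Heidi White: 27
  Eve Smith: 49 MATCH
  Karl Taylor: 24
  Tina White: 38 MATCH

Count: 4

4


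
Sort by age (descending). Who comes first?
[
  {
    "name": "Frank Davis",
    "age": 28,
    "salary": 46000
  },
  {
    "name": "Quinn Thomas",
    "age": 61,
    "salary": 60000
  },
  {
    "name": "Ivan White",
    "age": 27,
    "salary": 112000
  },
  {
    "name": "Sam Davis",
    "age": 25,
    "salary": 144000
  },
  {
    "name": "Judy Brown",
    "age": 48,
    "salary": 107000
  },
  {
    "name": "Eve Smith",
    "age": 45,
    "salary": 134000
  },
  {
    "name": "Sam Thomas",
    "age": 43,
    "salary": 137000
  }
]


Sort by: age (descending)

Sorted order:
  1. Quinn Thomas (age = 61)
  2. Judy Brown (age = 48)
  3. Eve Smith (age = 45)
  4. Sam Thomas (age = 43)
  5. Frank Davis (age = 28)
  6. Ivan White (age = 27)
  7. Sam Davis (age = 25)

First: Quinn Thomas

Quinn Thomas


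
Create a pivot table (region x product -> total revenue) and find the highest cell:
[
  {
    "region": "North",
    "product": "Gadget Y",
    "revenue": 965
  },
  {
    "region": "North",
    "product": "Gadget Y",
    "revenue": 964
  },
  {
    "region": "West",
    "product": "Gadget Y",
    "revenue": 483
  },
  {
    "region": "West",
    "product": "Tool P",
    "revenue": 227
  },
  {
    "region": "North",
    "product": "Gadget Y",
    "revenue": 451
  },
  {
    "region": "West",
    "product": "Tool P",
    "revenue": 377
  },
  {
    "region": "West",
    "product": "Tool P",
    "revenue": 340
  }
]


Pivot: region (rows) x product (columns) -> total revenue

     Gadget Y      Tool P      
North         2380             0  
West           483           944  

Highest: North / Gadget Y = $2380

North / Gadget Y = $2380


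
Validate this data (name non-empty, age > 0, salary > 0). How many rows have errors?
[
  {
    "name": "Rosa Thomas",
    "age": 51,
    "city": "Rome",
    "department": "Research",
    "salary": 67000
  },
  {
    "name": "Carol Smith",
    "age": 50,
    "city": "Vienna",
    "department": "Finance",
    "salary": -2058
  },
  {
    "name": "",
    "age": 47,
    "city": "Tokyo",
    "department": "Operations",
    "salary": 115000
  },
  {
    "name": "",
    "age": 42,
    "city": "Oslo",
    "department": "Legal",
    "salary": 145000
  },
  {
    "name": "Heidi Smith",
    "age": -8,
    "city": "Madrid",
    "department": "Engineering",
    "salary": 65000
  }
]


Validating 5 records:
Rules: name non-empty, age > 0, salary > 0

  Row 1 (Rosa Thomas): OK
  Row 2 (Carol Smith): negative salary: -2058
  Row 3 (???): empty name
  Row 4 (???): empty name
  Row 5 (Heidi Smith): negative age: -8

Total errors: 4

4 errors


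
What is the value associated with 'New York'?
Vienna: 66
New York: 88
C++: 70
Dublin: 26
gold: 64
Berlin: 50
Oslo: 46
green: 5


Looking up key 'New York'
Value: 88

88


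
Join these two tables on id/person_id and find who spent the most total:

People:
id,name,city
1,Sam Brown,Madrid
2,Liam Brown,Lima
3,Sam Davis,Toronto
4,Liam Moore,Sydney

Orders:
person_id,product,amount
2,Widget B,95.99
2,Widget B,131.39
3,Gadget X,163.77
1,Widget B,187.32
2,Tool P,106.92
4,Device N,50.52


Join on: people.id = orders.person_id

Joined rows:
  Liam Brown (Lima) bought Widget B for $95.99
  Liam Brown (Lima) bought Widget B for $131.39
  Sam Davis (Toronto) bought Gadget X for $163.77
  Sam Brown (Madrid) bought Widget B for $187.32
  Liam Brown (Lima) bought Tool P for $106.92
  Liam Moore (Sydney) bought Device N for $50.52

Total per person:
  Liam Brown: $334.30
  Sam Brown: $187.32
  Sam Davis: $163.77
  Liam Moore: $50.52

Top spender: Liam Brown ($334.30)

Liam Brown ($334.30)


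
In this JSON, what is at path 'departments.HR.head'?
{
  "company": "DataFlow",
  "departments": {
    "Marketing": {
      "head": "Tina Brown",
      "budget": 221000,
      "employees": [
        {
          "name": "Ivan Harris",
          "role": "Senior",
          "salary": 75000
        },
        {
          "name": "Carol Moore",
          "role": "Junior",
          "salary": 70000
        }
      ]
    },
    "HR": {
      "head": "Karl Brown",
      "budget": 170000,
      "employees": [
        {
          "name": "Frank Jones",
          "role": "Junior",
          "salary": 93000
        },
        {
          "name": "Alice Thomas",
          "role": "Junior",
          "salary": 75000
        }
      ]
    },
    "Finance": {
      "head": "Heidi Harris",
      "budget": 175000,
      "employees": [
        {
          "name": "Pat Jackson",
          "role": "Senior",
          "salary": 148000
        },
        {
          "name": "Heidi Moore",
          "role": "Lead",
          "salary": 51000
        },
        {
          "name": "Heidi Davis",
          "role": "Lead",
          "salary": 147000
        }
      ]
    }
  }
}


Path: departments.HR.head

Navigate:
  -> departments
  -> HR
  -> head = 'Karl Brown'

Karl Brown


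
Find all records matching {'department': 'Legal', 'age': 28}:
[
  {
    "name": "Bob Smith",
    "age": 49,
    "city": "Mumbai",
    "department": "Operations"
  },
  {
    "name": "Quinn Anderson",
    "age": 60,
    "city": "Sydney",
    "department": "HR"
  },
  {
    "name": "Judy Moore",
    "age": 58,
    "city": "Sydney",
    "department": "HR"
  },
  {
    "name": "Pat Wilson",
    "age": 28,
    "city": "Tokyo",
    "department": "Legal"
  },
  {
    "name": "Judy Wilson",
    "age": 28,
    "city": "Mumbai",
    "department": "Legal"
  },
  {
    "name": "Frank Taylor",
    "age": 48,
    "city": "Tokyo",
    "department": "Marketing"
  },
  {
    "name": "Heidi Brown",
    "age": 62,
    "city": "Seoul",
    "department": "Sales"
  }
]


Search criteria: {'department': 'Legal', 'age': 28}

Checking 7 records:
  Bob Smith: {department: Operations, age: 49}
  Quinn Anderson: {department: HR, age: 60}
  Judy Moore: {department: HR, age: 58}
  Pat Wilson: {department: Legal, age: 28} <-- MATCH
  Judy Wilson: {department: Legal, age: 28} <-- MATCH
  Frank Taylor: {department: Marketing, age: 48}
  Heidi Brown: {department: Sales, age: 62}

Matches: ["Pat Wilson", "Judy Wilson"]

["Pat Wilson", "Judy Wilson"]


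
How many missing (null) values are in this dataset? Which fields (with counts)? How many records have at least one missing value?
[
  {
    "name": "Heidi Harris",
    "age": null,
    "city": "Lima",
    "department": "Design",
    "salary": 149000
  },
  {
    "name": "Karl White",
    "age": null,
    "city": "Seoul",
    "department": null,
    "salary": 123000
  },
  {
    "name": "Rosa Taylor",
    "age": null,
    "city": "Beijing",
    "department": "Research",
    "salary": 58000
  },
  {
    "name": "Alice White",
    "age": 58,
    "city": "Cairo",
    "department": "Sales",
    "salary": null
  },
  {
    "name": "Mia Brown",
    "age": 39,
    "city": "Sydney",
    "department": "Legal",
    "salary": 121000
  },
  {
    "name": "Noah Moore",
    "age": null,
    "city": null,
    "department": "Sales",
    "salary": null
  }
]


Checking for missing (null) values in 6 records:

  Heidi Harris: age
  Karl White: age, department
  Rosa Taylor: age
  Alice White: salary
  Mia Brown: complete
  Noah Moore: age, city, salary

Per field:
  name: 0 missing
  age: 4 missing
  city: 1 missing
  department: 1 missing
  salary: 2 missing

Total missing values: 8
Records with any missing: 5

8 missing values (age: 4, city: 1, department: 1, salary: 2); 5 incomplete records


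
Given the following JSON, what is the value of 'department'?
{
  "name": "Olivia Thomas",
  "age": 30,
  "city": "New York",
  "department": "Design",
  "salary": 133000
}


Looking up field 'department'
Value: Design

Design


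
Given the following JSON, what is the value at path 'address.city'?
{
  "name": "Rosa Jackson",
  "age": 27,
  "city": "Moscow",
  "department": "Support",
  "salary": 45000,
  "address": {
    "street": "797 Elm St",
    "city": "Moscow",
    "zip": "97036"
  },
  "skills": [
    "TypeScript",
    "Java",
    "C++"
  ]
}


Query: address.city
Path: address -> city
Value: Moscow

Moscow


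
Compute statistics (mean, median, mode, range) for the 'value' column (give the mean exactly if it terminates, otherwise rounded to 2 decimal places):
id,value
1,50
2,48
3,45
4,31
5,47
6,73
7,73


Data: [50, 48, 45, 31, 47, 73, 73]
Count: 7
Sum: 367
Mean: 367/7 ≈ 52.43 (rounded to 2 decimal places)
Sorted: [31, 45, 47, 48, 50, 73, 73]
Median: 48.0
Mode: 73 (2 times)
Range: 73 - 31 = 42
Min: 31, Max: 73

mean≈52.43, median=48.0, mode=73, range=42


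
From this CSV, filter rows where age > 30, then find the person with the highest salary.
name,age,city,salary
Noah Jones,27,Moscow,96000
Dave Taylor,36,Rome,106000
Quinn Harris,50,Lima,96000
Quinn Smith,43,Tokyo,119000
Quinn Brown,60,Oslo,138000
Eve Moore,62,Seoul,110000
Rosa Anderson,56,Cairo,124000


Filter: age > 30
Sort by: salary (descending)

Filtered records (6):
  Quinn Brown, age 60, salary $138000
  Rosa Anderson, age 56, salary $124000
  Quinn Smith, age 43, salary $119000
  Eve Moore, age 62, salary $110000
  Dave Taylor, age 36, salary $106000
  Quinn Harris, age 50, salary $96000

Highest salary: Quinn Brown ($138000)

Quinn Brown


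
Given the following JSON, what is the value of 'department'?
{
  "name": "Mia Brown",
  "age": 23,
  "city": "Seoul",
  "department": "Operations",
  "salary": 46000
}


Looking up field 'department'
Value: Operations

Operations


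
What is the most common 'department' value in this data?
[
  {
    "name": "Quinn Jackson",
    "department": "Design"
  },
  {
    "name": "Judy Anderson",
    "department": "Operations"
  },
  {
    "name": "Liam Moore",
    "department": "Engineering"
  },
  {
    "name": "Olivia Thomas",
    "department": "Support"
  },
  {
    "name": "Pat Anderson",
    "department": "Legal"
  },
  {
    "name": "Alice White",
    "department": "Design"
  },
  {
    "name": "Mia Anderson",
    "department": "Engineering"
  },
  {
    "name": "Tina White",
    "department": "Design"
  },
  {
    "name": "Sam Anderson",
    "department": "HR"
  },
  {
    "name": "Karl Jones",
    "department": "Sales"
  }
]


Counting 'department' values across 10 records:

  Design: 3 ###
  Engineering: 2 ##
  Operations: 1 #
  Support: 1 #
  Legal: 1 #
  HR: 1 #
  Sales: 1 #

Most common: Design (3 times)

Design (3 times)


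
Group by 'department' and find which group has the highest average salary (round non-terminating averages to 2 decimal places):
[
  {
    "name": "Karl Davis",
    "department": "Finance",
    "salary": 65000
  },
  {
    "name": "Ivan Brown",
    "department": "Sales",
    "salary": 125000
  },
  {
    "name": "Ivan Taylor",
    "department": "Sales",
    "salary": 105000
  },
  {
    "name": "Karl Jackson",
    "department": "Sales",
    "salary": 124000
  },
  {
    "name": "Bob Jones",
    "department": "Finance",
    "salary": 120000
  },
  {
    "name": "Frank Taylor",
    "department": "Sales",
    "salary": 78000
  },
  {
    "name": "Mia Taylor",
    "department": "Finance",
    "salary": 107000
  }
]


Group by: department

Groups:
  Finance: 3 people, avg salary = 292000/3 ≈ $97333.33
  Sales: 4 people, avg salary = 432000/4 = $108000

Highest average salary: Sales ($108000)

Sales ($108000)


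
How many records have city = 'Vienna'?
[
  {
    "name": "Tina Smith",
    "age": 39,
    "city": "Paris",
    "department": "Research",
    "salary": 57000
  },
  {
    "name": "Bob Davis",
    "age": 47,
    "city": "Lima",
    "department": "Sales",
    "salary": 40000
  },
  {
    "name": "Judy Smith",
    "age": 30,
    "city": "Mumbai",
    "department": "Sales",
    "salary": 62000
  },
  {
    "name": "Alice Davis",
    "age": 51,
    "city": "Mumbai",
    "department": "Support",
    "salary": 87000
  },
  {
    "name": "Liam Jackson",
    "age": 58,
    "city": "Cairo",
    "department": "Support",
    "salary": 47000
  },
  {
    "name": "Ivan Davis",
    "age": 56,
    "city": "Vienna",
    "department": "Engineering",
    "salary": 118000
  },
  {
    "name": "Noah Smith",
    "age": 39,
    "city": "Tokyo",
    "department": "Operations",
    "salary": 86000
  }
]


Data: 7 records
Condition: city = 'Vienna'

Checking each record:
  Tina Smith: Paris
  Bob Davis: Lima
  Judy Smith: Mumbai
  Alice Davis: Mumbai
  Liam Jackson: Cairo
  Ivan Davis: Vienna MATCH
  Noah Smith: Tokyo

Count: 1

1


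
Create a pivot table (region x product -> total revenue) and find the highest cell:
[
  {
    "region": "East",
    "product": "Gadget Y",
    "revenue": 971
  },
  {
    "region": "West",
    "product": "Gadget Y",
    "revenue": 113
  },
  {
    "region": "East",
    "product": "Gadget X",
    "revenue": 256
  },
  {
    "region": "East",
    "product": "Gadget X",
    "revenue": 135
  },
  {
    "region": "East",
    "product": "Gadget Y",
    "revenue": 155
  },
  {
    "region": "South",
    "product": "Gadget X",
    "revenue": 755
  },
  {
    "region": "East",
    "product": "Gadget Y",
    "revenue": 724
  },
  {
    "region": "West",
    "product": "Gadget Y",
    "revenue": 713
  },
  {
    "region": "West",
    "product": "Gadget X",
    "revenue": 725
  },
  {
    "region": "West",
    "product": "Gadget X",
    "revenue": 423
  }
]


Pivot: region (rows) x product (columns) -> total revenue

     Gadget X      Gadget Y    
East           391          1850  
South          755             0  
West          1148           826  

Highest: East / Gadget Y = $1850

East / Gadget Y = $1850


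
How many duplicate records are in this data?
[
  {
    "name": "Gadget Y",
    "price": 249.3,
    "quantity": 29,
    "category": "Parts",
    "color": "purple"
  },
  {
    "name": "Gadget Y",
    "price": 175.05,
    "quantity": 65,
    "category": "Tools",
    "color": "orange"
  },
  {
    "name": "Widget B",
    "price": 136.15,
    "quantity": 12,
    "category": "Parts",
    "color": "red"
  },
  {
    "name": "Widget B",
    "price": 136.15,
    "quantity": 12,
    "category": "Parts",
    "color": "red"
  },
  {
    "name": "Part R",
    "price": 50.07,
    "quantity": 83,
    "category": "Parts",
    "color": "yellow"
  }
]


Checking 5 records for duplicates:

  Row 1: Gadget Y ($249.3, qty 29)
  Row 2: Gadget Y ($175.05, qty 65)
  Row 3: Widget B ($136.15, qty 12)
  Row 4: Widget B ($136.15, qty 12) <-- DUPLICATE
  Row 5: Part R ($50.07, qty 83)

Duplicates found: 1
Unique records: 4

1 duplicates, 4 unique


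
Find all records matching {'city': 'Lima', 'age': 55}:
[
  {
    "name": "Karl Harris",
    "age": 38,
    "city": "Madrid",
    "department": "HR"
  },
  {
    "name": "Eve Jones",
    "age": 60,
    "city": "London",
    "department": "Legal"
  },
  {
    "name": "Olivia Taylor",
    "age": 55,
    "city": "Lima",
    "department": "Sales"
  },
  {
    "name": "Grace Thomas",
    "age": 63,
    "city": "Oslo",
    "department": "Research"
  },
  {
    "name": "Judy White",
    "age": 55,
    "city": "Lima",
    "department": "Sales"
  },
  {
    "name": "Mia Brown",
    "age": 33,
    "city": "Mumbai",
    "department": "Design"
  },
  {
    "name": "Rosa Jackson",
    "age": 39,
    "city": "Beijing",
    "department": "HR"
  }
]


Search criteria: {'city': 'Lima', 'age': 55}

Checking 7 records:
  Karl Harris: {city: Madrid, age: 38}
  Eve Jones: {city: London, age: 60}
  Olivia Taylor: {city: Lima, age: 55} <-- MATCH
  Grace Thomas: {city: Oslo, age: 63}
  Judy White: {city: Lima, age: 55} <-- MATCH
  Mia Brown: {city: Mumbai, age: 33}
  Rosa Jackson: {city: Beijing, age: 39}

Matches: ["Olivia Taylor", "Judy White"]

["Olivia Taylor", "Judy White"]


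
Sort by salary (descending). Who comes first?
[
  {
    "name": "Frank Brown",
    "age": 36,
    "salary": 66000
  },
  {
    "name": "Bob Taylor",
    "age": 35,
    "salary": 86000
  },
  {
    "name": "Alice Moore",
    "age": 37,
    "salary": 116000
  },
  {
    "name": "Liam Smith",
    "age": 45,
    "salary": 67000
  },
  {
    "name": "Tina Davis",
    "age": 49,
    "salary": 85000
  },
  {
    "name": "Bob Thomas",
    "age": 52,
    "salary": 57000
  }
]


Sort by: salary (descending)

Sorted order:
  1. Alice Moore (salary = 116000)
  2. Bob Taylor (salary = 86000)
  3. Tina Davis (salary = 85000)
  4. Liam Smith (salary = 67000)
  5. Frank Brown (salary = 66000)
  6. Bob Thomas (salary = 57000)

First: Alice Moore

Alice Moore


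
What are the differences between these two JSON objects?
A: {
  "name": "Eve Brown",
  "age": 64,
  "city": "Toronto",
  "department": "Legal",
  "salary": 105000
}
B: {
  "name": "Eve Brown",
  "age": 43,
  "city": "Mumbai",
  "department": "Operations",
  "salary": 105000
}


Comparing each field (in key order):
  name: same
  age: DIFFERENT
  city: DIFFERENT
  department: DIFFERENT
  salary: same
Differences:
  age: 64 -> 43
  city: Toronto -> Mumbai
  department: Legal -> Operations

3 field(s) changed

3 changes: age, city, department
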